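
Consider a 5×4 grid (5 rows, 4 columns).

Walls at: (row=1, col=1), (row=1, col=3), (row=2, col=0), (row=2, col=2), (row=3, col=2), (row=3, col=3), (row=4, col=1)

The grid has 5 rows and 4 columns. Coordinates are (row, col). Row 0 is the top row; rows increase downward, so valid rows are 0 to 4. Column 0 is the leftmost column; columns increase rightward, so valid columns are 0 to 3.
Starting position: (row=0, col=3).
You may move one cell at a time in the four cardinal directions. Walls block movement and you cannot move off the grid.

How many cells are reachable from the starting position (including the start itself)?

BFS flood-fill from (row=0, col=3):
  Distance 0: (row=0, col=3)
  Distance 1: (row=0, col=2)
  Distance 2: (row=0, col=1), (row=1, col=2)
  Distance 3: (row=0, col=0)
  Distance 4: (row=1, col=0)
Total reachable: 6 (grid has 13 open cells total)

Answer: Reachable cells: 6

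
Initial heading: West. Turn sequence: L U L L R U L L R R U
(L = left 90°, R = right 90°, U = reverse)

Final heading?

Answer: Final heading: West

Derivation:
Start: West
  L (left (90° counter-clockwise)) -> South
  U (U-turn (180°)) -> North
  L (left (90° counter-clockwise)) -> West
  L (left (90° counter-clockwise)) -> South
  R (right (90° clockwise)) -> West
  U (U-turn (180°)) -> East
  L (left (90° counter-clockwise)) -> North
  L (left (90° counter-clockwise)) -> West
  R (right (90° clockwise)) -> North
  R (right (90° clockwise)) -> East
  U (U-turn (180°)) -> West
Final: West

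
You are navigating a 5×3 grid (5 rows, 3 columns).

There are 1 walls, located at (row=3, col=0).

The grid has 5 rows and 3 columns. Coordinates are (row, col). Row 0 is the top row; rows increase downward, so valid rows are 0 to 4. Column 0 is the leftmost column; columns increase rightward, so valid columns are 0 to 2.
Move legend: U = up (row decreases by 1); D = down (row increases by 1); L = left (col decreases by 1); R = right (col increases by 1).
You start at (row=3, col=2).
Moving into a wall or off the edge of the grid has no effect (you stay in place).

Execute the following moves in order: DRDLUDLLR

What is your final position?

Answer: Final position: (row=4, col=1)

Derivation:
Start: (row=3, col=2)
  D (down): (row=3, col=2) -> (row=4, col=2)
  R (right): blocked, stay at (row=4, col=2)
  D (down): blocked, stay at (row=4, col=2)
  L (left): (row=4, col=2) -> (row=4, col=1)
  U (up): (row=4, col=1) -> (row=3, col=1)
  D (down): (row=3, col=1) -> (row=4, col=1)
  L (left): (row=4, col=1) -> (row=4, col=0)
  L (left): blocked, stay at (row=4, col=0)
  R (right): (row=4, col=0) -> (row=4, col=1)
Final: (row=4, col=1)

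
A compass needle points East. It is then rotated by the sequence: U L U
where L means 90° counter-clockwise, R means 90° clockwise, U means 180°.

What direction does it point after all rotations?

Start: East
  U (U-turn (180°)) -> West
  L (left (90° counter-clockwise)) -> South
  U (U-turn (180°)) -> North
Final: North

Answer: Final heading: North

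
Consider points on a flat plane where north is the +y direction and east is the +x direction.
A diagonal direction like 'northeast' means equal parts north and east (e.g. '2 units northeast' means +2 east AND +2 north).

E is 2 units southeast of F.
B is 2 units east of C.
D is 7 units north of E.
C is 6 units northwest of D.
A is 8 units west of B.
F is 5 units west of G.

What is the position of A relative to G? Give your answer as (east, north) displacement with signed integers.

Place G at the origin (east=0, north=0).
  F is 5 units west of G: delta (east=-5, north=+0); F at (east=-5, north=0).
  E is 2 units southeast of F: delta (east=+2, north=-2); E at (east=-3, north=-2).
  D is 7 units north of E: delta (east=+0, north=+7); D at (east=-3, north=5).
  C is 6 units northwest of D: delta (east=-6, north=+6); C at (east=-9, north=11).
  B is 2 units east of C: delta (east=+2, north=+0); B at (east=-7, north=11).
  A is 8 units west of B: delta (east=-8, north=+0); A at (east=-15, north=11).
Therefore A relative to G: (east=-15, north=11).

Answer: A is at (east=-15, north=11) relative to G.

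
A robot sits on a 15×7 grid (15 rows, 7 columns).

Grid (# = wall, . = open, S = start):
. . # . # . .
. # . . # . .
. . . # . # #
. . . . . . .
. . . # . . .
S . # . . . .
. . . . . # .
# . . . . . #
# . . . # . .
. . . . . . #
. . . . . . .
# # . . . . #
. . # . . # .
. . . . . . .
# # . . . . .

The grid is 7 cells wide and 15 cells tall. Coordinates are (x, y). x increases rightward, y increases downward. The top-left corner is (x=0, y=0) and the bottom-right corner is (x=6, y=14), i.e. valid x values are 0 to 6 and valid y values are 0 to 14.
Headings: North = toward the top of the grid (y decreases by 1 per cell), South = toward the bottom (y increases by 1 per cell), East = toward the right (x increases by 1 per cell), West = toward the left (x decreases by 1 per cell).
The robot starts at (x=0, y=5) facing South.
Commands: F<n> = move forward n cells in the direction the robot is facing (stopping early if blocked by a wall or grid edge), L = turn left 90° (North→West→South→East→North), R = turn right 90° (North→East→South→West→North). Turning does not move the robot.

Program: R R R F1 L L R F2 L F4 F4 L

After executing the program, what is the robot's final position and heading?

Start: (x=0, y=5), facing South
  R: turn right, now facing West
  R: turn right, now facing North
  R: turn right, now facing East
  F1: move forward 1, now at (x=1, y=5)
  L: turn left, now facing North
  L: turn left, now facing West
  R: turn right, now facing North
  F2: move forward 2, now at (x=1, y=3)
  L: turn left, now facing West
  F4: move forward 1/4 (blocked), now at (x=0, y=3)
  F4: move forward 0/4 (blocked), now at (x=0, y=3)
  L: turn left, now facing South
Final: (x=0, y=3), facing South

Answer: Final position: (x=0, y=3), facing South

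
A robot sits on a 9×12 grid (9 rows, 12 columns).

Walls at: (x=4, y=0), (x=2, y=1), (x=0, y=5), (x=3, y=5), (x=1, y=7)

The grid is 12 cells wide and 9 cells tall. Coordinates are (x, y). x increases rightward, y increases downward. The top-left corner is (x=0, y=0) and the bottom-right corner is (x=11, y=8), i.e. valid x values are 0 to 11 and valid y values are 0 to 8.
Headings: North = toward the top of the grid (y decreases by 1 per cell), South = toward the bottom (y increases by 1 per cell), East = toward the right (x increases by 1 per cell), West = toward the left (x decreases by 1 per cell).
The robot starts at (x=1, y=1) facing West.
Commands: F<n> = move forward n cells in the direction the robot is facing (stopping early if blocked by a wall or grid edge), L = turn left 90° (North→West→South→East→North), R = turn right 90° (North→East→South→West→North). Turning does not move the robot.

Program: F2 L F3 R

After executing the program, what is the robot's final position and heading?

Start: (x=1, y=1), facing West
  F2: move forward 1/2 (blocked), now at (x=0, y=1)
  L: turn left, now facing South
  F3: move forward 3, now at (x=0, y=4)
  R: turn right, now facing West
Final: (x=0, y=4), facing West

Answer: Final position: (x=0, y=4), facing West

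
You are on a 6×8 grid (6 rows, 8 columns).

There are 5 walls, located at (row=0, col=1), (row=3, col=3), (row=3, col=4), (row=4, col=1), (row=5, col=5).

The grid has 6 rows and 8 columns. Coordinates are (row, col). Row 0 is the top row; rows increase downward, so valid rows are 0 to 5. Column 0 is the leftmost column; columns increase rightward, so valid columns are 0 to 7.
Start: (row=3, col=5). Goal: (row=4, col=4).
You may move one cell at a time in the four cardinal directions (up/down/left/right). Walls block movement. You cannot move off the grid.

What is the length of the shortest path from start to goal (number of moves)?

BFS from (row=3, col=5) until reaching (row=4, col=4):
  Distance 0: (row=3, col=5)
  Distance 1: (row=2, col=5), (row=3, col=6), (row=4, col=5)
  Distance 2: (row=1, col=5), (row=2, col=4), (row=2, col=6), (row=3, col=7), (row=4, col=4), (row=4, col=6)  <- goal reached here
One shortest path (2 moves): (row=3, col=5) -> (row=4, col=5) -> (row=4, col=4)

Answer: Shortest path length: 2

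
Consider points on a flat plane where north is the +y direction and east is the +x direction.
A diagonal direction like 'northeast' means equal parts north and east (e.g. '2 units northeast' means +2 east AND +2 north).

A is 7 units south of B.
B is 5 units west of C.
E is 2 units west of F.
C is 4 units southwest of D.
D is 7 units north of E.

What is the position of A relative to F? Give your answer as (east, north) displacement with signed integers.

Answer: A is at (east=-11, north=-4) relative to F.

Derivation:
Place F at the origin (east=0, north=0).
  E is 2 units west of F: delta (east=-2, north=+0); E at (east=-2, north=0).
  D is 7 units north of E: delta (east=+0, north=+7); D at (east=-2, north=7).
  C is 4 units southwest of D: delta (east=-4, north=-4); C at (east=-6, north=3).
  B is 5 units west of C: delta (east=-5, north=+0); B at (east=-11, north=3).
  A is 7 units south of B: delta (east=+0, north=-7); A at (east=-11, north=-4).
Therefore A relative to F: (east=-11, north=-4).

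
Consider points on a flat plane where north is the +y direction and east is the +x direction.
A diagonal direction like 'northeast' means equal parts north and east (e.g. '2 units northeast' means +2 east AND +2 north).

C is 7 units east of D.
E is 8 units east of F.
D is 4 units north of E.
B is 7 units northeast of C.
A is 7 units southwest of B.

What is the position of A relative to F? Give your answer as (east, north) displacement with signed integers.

Answer: A is at (east=15, north=4) relative to F.

Derivation:
Place F at the origin (east=0, north=0).
  E is 8 units east of F: delta (east=+8, north=+0); E at (east=8, north=0).
  D is 4 units north of E: delta (east=+0, north=+4); D at (east=8, north=4).
  C is 7 units east of D: delta (east=+7, north=+0); C at (east=15, north=4).
  B is 7 units northeast of C: delta (east=+7, north=+7); B at (east=22, north=11).
  A is 7 units southwest of B: delta (east=-7, north=-7); A at (east=15, north=4).
Therefore A relative to F: (east=15, north=4).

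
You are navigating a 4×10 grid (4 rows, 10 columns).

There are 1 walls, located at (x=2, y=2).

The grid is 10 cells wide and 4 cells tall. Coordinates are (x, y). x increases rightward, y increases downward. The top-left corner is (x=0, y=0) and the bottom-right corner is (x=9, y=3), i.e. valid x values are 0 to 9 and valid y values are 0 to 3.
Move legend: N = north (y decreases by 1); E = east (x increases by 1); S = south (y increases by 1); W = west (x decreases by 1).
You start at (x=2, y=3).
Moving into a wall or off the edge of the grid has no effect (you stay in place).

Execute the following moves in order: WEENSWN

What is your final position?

Answer: Final position: (x=2, y=3)

Derivation:
Start: (x=2, y=3)
  W (west): (x=2, y=3) -> (x=1, y=3)
  E (east): (x=1, y=3) -> (x=2, y=3)
  E (east): (x=2, y=3) -> (x=3, y=3)
  N (north): (x=3, y=3) -> (x=3, y=2)
  S (south): (x=3, y=2) -> (x=3, y=3)
  W (west): (x=3, y=3) -> (x=2, y=3)
  N (north): blocked, stay at (x=2, y=3)
Final: (x=2, y=3)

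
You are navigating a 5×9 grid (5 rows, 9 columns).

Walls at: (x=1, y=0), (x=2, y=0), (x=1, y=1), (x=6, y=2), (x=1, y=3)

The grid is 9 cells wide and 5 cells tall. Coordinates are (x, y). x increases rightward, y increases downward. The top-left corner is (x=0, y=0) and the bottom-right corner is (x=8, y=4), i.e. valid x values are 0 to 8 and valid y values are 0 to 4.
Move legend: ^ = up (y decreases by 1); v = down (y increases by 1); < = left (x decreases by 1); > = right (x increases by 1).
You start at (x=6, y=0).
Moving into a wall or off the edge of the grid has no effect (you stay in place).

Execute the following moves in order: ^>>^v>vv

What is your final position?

Answer: Final position: (x=8, y=3)

Derivation:
Start: (x=6, y=0)
  ^ (up): blocked, stay at (x=6, y=0)
  > (right): (x=6, y=0) -> (x=7, y=0)
  > (right): (x=7, y=0) -> (x=8, y=0)
  ^ (up): blocked, stay at (x=8, y=0)
  v (down): (x=8, y=0) -> (x=8, y=1)
  > (right): blocked, stay at (x=8, y=1)
  v (down): (x=8, y=1) -> (x=8, y=2)
  v (down): (x=8, y=2) -> (x=8, y=3)
Final: (x=8, y=3)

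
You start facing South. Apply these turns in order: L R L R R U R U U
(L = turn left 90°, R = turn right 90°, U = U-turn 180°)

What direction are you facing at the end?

Answer: Final heading: South

Derivation:
Start: South
  L (left (90° counter-clockwise)) -> East
  R (right (90° clockwise)) -> South
  L (left (90° counter-clockwise)) -> East
  R (right (90° clockwise)) -> South
  R (right (90° clockwise)) -> West
  U (U-turn (180°)) -> East
  R (right (90° clockwise)) -> South
  U (U-turn (180°)) -> North
  U (U-turn (180°)) -> South
Final: South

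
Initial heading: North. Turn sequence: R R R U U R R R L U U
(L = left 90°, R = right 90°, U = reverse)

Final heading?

Start: North
  R (right (90° clockwise)) -> East
  R (right (90° clockwise)) -> South
  R (right (90° clockwise)) -> West
  U (U-turn (180°)) -> East
  U (U-turn (180°)) -> West
  R (right (90° clockwise)) -> North
  R (right (90° clockwise)) -> East
  R (right (90° clockwise)) -> South
  L (left (90° counter-clockwise)) -> East
  U (U-turn (180°)) -> West
  U (U-turn (180°)) -> East
Final: East

Answer: Final heading: East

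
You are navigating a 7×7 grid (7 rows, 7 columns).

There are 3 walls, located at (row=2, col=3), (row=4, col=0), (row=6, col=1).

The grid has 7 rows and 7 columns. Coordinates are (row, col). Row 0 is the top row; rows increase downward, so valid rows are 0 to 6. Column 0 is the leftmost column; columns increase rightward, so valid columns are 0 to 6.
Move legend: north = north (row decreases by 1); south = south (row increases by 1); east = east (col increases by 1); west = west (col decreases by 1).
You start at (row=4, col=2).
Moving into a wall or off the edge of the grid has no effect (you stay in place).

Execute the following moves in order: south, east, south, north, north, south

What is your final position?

Start: (row=4, col=2)
  south (south): (row=4, col=2) -> (row=5, col=2)
  east (east): (row=5, col=2) -> (row=5, col=3)
  south (south): (row=5, col=3) -> (row=6, col=3)
  north (north): (row=6, col=3) -> (row=5, col=3)
  north (north): (row=5, col=3) -> (row=4, col=3)
  south (south): (row=4, col=3) -> (row=5, col=3)
Final: (row=5, col=3)

Answer: Final position: (row=5, col=3)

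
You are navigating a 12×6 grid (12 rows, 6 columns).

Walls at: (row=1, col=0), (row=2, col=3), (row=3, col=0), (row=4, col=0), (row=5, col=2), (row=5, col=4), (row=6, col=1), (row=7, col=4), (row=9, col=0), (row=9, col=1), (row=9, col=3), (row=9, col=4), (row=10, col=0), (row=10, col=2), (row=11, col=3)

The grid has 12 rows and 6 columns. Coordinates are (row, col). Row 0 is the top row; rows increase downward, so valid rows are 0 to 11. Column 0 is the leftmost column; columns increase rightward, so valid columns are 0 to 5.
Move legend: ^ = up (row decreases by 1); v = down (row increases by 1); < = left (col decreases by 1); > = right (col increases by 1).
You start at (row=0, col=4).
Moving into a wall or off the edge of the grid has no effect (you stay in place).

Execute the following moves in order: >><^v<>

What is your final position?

Answer: Final position: (row=1, col=4)

Derivation:
Start: (row=0, col=4)
  > (right): (row=0, col=4) -> (row=0, col=5)
  > (right): blocked, stay at (row=0, col=5)
  < (left): (row=0, col=5) -> (row=0, col=4)
  ^ (up): blocked, stay at (row=0, col=4)
  v (down): (row=0, col=4) -> (row=1, col=4)
  < (left): (row=1, col=4) -> (row=1, col=3)
  > (right): (row=1, col=3) -> (row=1, col=4)
Final: (row=1, col=4)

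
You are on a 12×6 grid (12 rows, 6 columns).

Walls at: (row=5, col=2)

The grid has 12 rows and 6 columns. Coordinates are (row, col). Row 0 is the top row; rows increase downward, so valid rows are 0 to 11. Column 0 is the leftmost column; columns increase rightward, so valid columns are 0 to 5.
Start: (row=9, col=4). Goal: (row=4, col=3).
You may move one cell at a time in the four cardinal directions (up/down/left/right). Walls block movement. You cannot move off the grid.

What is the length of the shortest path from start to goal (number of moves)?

BFS from (row=9, col=4) until reaching (row=4, col=3):
  Distance 0: (row=9, col=4)
  Distance 1: (row=8, col=4), (row=9, col=3), (row=9, col=5), (row=10, col=4)
  Distance 2: (row=7, col=4), (row=8, col=3), (row=8, col=5), (row=9, col=2), (row=10, col=3), (row=10, col=5), (row=11, col=4)
  Distance 3: (row=6, col=4), (row=7, col=3), (row=7, col=5), (row=8, col=2), (row=9, col=1), (row=10, col=2), (row=11, col=3), (row=11, col=5)
  Distance 4: (row=5, col=4), (row=6, col=3), (row=6, col=5), (row=7, col=2), (row=8, col=1), (row=9, col=0), (row=10, col=1), (row=11, col=2)
  Distance 5: (row=4, col=4), (row=5, col=3), (row=5, col=5), (row=6, col=2), (row=7, col=1), (row=8, col=0), (row=10, col=0), (row=11, col=1)
  Distance 6: (row=3, col=4), (row=4, col=3), (row=4, col=5), (row=6, col=1), (row=7, col=0), (row=11, col=0)  <- goal reached here
One shortest path (6 moves): (row=9, col=4) -> (row=9, col=3) -> (row=8, col=3) -> (row=7, col=3) -> (row=6, col=3) -> (row=5, col=3) -> (row=4, col=3)

Answer: Shortest path length: 6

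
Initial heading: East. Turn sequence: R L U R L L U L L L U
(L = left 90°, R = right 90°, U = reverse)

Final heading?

Start: East
  R (right (90° clockwise)) -> South
  L (left (90° counter-clockwise)) -> East
  U (U-turn (180°)) -> West
  R (right (90° clockwise)) -> North
  L (left (90° counter-clockwise)) -> West
  L (left (90° counter-clockwise)) -> South
  U (U-turn (180°)) -> North
  L (left (90° counter-clockwise)) -> West
  L (left (90° counter-clockwise)) -> South
  L (left (90° counter-clockwise)) -> East
  U (U-turn (180°)) -> West
Final: West

Answer: Final heading: West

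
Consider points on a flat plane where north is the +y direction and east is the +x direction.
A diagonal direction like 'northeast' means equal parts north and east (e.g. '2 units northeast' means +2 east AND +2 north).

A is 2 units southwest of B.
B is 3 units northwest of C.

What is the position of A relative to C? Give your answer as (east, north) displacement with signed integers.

Answer: A is at (east=-5, north=1) relative to C.

Derivation:
Place C at the origin (east=0, north=0).
  B is 3 units northwest of C: delta (east=-3, north=+3); B at (east=-3, north=3).
  A is 2 units southwest of B: delta (east=-2, north=-2); A at (east=-5, north=1).
Therefore A relative to C: (east=-5, north=1).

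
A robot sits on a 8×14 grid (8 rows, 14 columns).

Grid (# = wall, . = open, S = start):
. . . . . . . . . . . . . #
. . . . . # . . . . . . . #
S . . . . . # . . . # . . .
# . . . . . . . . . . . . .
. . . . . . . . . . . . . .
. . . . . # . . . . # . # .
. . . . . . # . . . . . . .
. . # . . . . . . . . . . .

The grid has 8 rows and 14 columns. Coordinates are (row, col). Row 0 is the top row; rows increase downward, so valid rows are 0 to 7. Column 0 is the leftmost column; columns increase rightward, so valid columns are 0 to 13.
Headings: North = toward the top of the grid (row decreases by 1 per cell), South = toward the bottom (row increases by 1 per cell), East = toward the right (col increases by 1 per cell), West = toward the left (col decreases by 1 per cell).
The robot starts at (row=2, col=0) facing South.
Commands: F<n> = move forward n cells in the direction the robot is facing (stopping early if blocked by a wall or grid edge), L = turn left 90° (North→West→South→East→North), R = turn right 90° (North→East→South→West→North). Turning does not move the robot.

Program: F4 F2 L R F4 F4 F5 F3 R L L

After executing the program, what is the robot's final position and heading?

Answer: Final position: (row=2, col=0), facing East

Derivation:
Start: (row=2, col=0), facing South
  F4: move forward 0/4 (blocked), now at (row=2, col=0)
  F2: move forward 0/2 (blocked), now at (row=2, col=0)
  L: turn left, now facing East
  R: turn right, now facing South
  F4: move forward 0/4 (blocked), now at (row=2, col=0)
  F4: move forward 0/4 (blocked), now at (row=2, col=0)
  F5: move forward 0/5 (blocked), now at (row=2, col=0)
  F3: move forward 0/3 (blocked), now at (row=2, col=0)
  R: turn right, now facing West
  L: turn left, now facing South
  L: turn left, now facing East
Final: (row=2, col=0), facing East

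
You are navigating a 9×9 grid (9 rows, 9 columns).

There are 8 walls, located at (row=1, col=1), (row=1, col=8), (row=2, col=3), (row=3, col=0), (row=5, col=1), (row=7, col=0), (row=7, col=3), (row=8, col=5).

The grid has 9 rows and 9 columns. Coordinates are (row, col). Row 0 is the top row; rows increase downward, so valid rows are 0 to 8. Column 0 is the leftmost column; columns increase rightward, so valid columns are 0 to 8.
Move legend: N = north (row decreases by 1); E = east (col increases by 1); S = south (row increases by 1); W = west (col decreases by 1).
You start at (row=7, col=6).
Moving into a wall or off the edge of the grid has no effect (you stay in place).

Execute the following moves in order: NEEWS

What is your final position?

Start: (row=7, col=6)
  N (north): (row=7, col=6) -> (row=6, col=6)
  E (east): (row=6, col=6) -> (row=6, col=7)
  E (east): (row=6, col=7) -> (row=6, col=8)
  W (west): (row=6, col=8) -> (row=6, col=7)
  S (south): (row=6, col=7) -> (row=7, col=7)
Final: (row=7, col=7)

Answer: Final position: (row=7, col=7)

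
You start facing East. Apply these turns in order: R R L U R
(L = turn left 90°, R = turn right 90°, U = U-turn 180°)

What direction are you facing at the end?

Start: East
  R (right (90° clockwise)) -> South
  R (right (90° clockwise)) -> West
  L (left (90° counter-clockwise)) -> South
  U (U-turn (180°)) -> North
  R (right (90° clockwise)) -> East
Final: East

Answer: Final heading: East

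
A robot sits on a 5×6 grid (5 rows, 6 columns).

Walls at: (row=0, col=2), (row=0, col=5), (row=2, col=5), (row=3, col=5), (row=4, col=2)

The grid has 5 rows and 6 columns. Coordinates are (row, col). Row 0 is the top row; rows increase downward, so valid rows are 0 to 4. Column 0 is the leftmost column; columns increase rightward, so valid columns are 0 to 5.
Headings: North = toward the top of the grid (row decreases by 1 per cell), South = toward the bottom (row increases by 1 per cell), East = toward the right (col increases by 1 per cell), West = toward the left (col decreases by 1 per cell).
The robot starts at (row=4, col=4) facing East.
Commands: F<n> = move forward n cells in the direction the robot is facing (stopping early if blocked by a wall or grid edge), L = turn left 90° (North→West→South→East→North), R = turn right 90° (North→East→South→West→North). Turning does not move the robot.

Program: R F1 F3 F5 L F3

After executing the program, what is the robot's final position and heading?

Answer: Final position: (row=4, col=5), facing East

Derivation:
Start: (row=4, col=4), facing East
  R: turn right, now facing South
  F1: move forward 0/1 (blocked), now at (row=4, col=4)
  F3: move forward 0/3 (blocked), now at (row=4, col=4)
  F5: move forward 0/5 (blocked), now at (row=4, col=4)
  L: turn left, now facing East
  F3: move forward 1/3 (blocked), now at (row=4, col=5)
Final: (row=4, col=5), facing East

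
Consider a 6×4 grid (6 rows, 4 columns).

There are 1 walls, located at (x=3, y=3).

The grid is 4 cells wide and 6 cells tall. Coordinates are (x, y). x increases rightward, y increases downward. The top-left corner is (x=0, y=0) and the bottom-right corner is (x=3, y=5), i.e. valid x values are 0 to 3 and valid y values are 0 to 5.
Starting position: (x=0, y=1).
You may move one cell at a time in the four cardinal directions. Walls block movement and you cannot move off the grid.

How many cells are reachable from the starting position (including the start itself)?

BFS flood-fill from (x=0, y=1):
  Distance 0: (x=0, y=1)
  Distance 1: (x=0, y=0), (x=1, y=1), (x=0, y=2)
  Distance 2: (x=1, y=0), (x=2, y=1), (x=1, y=2), (x=0, y=3)
  Distance 3: (x=2, y=0), (x=3, y=1), (x=2, y=2), (x=1, y=3), (x=0, y=4)
  Distance 4: (x=3, y=0), (x=3, y=2), (x=2, y=3), (x=1, y=4), (x=0, y=5)
  Distance 5: (x=2, y=4), (x=1, y=5)
  Distance 6: (x=3, y=4), (x=2, y=5)
  Distance 7: (x=3, y=5)
Total reachable: 23 (grid has 23 open cells total)

Answer: Reachable cells: 23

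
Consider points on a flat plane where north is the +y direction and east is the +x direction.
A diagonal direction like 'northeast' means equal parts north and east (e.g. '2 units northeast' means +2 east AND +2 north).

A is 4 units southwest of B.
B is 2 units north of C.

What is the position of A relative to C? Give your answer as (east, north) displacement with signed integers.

Place C at the origin (east=0, north=0).
  B is 2 units north of C: delta (east=+0, north=+2); B at (east=0, north=2).
  A is 4 units southwest of B: delta (east=-4, north=-4); A at (east=-4, north=-2).
Therefore A relative to C: (east=-4, north=-2).

Answer: A is at (east=-4, north=-2) relative to C.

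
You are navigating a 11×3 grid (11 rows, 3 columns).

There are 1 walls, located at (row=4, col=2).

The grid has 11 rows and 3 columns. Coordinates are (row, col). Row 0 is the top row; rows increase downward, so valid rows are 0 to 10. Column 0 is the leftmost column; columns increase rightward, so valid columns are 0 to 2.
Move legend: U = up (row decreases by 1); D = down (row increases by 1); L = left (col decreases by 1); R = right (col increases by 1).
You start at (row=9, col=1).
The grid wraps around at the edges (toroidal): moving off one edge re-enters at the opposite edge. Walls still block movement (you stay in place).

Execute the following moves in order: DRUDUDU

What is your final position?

Start: (row=9, col=1)
  D (down): (row=9, col=1) -> (row=10, col=1)
  R (right): (row=10, col=1) -> (row=10, col=2)
  U (up): (row=10, col=2) -> (row=9, col=2)
  D (down): (row=9, col=2) -> (row=10, col=2)
  U (up): (row=10, col=2) -> (row=9, col=2)
  D (down): (row=9, col=2) -> (row=10, col=2)
  U (up): (row=10, col=2) -> (row=9, col=2)
Final: (row=9, col=2)

Answer: Final position: (row=9, col=2)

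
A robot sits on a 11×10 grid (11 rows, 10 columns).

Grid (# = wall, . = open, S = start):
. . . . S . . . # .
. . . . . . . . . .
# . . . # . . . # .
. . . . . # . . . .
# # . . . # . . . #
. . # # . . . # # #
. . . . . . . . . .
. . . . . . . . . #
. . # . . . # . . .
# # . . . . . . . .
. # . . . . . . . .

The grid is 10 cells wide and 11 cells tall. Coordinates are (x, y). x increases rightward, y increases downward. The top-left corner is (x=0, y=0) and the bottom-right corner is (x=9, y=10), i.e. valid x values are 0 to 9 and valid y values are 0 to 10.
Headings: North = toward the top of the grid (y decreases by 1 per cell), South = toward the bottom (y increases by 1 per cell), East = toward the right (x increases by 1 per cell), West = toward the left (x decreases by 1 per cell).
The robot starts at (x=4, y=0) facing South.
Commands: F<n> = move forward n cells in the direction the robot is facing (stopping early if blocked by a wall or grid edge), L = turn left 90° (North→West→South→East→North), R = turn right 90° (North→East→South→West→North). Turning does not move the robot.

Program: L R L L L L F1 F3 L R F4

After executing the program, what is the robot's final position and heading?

Answer: Final position: (x=4, y=1), facing South

Derivation:
Start: (x=4, y=0), facing South
  L: turn left, now facing East
  R: turn right, now facing South
  L: turn left, now facing East
  L: turn left, now facing North
  L: turn left, now facing West
  L: turn left, now facing South
  F1: move forward 1, now at (x=4, y=1)
  F3: move forward 0/3 (blocked), now at (x=4, y=1)
  L: turn left, now facing East
  R: turn right, now facing South
  F4: move forward 0/4 (blocked), now at (x=4, y=1)
Final: (x=4, y=1), facing South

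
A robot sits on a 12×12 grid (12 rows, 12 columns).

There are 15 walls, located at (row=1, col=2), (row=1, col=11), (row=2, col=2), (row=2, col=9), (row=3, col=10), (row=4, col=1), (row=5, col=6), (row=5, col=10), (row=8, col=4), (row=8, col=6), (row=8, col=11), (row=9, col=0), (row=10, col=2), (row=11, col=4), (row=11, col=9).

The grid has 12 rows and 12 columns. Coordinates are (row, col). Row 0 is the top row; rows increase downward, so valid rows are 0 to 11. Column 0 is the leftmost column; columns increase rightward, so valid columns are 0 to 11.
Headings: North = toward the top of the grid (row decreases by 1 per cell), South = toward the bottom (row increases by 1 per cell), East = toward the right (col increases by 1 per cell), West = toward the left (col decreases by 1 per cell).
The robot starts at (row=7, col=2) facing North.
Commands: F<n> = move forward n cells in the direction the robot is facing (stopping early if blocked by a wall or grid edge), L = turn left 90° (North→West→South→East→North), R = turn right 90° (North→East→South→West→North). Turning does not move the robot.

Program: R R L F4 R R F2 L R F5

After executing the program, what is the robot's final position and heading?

Start: (row=7, col=2), facing North
  R: turn right, now facing East
  R: turn right, now facing South
  L: turn left, now facing East
  F4: move forward 4, now at (row=7, col=6)
  R: turn right, now facing South
  R: turn right, now facing West
  F2: move forward 2, now at (row=7, col=4)
  L: turn left, now facing South
  R: turn right, now facing West
  F5: move forward 4/5 (blocked), now at (row=7, col=0)
Final: (row=7, col=0), facing West

Answer: Final position: (row=7, col=0), facing West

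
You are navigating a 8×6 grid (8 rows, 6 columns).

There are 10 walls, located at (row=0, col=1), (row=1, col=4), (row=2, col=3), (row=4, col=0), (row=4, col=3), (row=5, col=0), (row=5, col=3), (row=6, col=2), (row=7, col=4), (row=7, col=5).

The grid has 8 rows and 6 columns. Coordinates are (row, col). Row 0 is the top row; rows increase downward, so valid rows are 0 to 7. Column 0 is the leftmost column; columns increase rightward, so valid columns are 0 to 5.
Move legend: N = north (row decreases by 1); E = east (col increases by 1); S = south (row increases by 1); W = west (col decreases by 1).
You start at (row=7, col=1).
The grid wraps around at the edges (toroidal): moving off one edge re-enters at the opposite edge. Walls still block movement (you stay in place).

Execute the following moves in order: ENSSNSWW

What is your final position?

Answer: Final position: (row=1, col=0)

Derivation:
Start: (row=7, col=1)
  E (east): (row=7, col=1) -> (row=7, col=2)
  N (north): blocked, stay at (row=7, col=2)
  S (south): (row=7, col=2) -> (row=0, col=2)
  S (south): (row=0, col=2) -> (row=1, col=2)
  N (north): (row=1, col=2) -> (row=0, col=2)
  S (south): (row=0, col=2) -> (row=1, col=2)
  W (west): (row=1, col=2) -> (row=1, col=1)
  W (west): (row=1, col=1) -> (row=1, col=0)
Final: (row=1, col=0)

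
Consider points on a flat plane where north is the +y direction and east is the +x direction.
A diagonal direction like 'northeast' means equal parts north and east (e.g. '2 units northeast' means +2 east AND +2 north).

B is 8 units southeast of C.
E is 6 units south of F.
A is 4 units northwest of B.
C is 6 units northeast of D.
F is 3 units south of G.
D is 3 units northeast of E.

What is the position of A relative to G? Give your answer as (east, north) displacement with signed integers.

Answer: A is at (east=13, north=-4) relative to G.

Derivation:
Place G at the origin (east=0, north=0).
  F is 3 units south of G: delta (east=+0, north=-3); F at (east=0, north=-3).
  E is 6 units south of F: delta (east=+0, north=-6); E at (east=0, north=-9).
  D is 3 units northeast of E: delta (east=+3, north=+3); D at (east=3, north=-6).
  C is 6 units northeast of D: delta (east=+6, north=+6); C at (east=9, north=0).
  B is 8 units southeast of C: delta (east=+8, north=-8); B at (east=17, north=-8).
  A is 4 units northwest of B: delta (east=-4, north=+4); A at (east=13, north=-4).
Therefore A relative to G: (east=13, north=-4).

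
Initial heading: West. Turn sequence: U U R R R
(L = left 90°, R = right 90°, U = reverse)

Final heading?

Start: West
  U (U-turn (180°)) -> East
  U (U-turn (180°)) -> West
  R (right (90° clockwise)) -> North
  R (right (90° clockwise)) -> East
  R (right (90° clockwise)) -> South
Final: South

Answer: Final heading: South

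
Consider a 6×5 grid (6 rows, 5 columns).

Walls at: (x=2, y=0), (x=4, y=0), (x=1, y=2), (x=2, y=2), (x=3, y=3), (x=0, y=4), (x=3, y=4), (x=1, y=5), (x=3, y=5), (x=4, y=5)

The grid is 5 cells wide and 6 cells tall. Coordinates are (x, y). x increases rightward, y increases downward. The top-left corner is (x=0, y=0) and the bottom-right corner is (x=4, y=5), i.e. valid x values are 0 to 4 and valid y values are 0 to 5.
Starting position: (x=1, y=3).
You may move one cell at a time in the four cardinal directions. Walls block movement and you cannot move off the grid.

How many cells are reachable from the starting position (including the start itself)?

BFS flood-fill from (x=1, y=3):
  Distance 0: (x=1, y=3)
  Distance 1: (x=0, y=3), (x=2, y=3), (x=1, y=4)
  Distance 2: (x=0, y=2), (x=2, y=4)
  Distance 3: (x=0, y=1), (x=2, y=5)
  Distance 4: (x=0, y=0), (x=1, y=1)
  Distance 5: (x=1, y=0), (x=2, y=1)
  Distance 6: (x=3, y=1)
  Distance 7: (x=3, y=0), (x=4, y=1), (x=3, y=2)
  Distance 8: (x=4, y=2)
  Distance 9: (x=4, y=3)
  Distance 10: (x=4, y=4)
Total reachable: 19 (grid has 20 open cells total)

Answer: Reachable cells: 19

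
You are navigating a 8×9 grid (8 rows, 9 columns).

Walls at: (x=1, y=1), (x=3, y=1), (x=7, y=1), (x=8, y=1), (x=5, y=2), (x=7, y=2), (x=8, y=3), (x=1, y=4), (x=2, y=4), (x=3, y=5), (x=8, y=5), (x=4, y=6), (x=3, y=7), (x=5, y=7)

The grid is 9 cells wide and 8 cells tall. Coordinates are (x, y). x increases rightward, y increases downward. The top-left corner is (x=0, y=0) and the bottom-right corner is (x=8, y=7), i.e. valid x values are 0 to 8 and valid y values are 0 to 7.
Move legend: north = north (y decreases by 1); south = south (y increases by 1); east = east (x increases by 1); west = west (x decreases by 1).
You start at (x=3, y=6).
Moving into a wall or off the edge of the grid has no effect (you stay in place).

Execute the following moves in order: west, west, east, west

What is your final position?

Answer: Final position: (x=1, y=6)

Derivation:
Start: (x=3, y=6)
  west (west): (x=3, y=6) -> (x=2, y=6)
  west (west): (x=2, y=6) -> (x=1, y=6)
  east (east): (x=1, y=6) -> (x=2, y=6)
  west (west): (x=2, y=6) -> (x=1, y=6)
Final: (x=1, y=6)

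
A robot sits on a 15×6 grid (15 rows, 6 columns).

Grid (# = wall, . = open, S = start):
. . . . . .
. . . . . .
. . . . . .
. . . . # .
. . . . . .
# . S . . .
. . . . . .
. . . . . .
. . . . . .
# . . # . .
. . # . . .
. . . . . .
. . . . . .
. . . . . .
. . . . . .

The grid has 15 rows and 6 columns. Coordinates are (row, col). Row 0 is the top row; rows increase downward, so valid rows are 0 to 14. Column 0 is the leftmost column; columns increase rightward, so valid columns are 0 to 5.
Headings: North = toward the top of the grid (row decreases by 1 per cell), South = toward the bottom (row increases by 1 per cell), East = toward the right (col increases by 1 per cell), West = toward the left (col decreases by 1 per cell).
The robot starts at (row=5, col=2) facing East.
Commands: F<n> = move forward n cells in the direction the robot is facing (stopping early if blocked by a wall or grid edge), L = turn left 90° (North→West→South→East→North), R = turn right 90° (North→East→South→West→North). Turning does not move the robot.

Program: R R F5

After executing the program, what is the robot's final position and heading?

Start: (row=5, col=2), facing East
  R: turn right, now facing South
  R: turn right, now facing West
  F5: move forward 1/5 (blocked), now at (row=5, col=1)
Final: (row=5, col=1), facing West

Answer: Final position: (row=5, col=1), facing West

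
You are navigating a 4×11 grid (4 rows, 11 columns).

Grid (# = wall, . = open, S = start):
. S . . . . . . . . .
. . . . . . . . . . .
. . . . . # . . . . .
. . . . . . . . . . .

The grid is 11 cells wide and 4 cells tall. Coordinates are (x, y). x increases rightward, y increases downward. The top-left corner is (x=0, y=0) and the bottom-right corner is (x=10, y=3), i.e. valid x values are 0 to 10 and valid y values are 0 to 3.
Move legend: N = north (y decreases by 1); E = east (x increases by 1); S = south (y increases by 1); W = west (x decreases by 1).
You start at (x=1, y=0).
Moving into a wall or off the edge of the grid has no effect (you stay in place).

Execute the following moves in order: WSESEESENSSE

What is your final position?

Answer: Final position: (x=5, y=3)

Derivation:
Start: (x=1, y=0)
  W (west): (x=1, y=0) -> (x=0, y=0)
  S (south): (x=0, y=0) -> (x=0, y=1)
  E (east): (x=0, y=1) -> (x=1, y=1)
  S (south): (x=1, y=1) -> (x=1, y=2)
  E (east): (x=1, y=2) -> (x=2, y=2)
  E (east): (x=2, y=2) -> (x=3, y=2)
  S (south): (x=3, y=2) -> (x=3, y=3)
  E (east): (x=3, y=3) -> (x=4, y=3)
  N (north): (x=4, y=3) -> (x=4, y=2)
  S (south): (x=4, y=2) -> (x=4, y=3)
  S (south): blocked, stay at (x=4, y=3)
  E (east): (x=4, y=3) -> (x=5, y=3)
Final: (x=5, y=3)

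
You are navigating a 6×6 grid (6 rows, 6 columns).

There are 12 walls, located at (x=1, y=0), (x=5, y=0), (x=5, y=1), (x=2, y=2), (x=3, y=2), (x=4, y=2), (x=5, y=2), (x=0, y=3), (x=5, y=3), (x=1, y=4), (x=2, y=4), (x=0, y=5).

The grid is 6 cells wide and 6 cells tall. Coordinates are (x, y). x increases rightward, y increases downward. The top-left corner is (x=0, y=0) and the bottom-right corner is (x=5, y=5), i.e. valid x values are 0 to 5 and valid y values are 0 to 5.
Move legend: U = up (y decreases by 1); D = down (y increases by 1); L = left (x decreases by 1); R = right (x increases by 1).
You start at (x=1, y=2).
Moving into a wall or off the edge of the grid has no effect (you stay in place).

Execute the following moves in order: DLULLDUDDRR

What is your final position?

Answer: Final position: (x=1, y=2)

Derivation:
Start: (x=1, y=2)
  D (down): (x=1, y=2) -> (x=1, y=3)
  L (left): blocked, stay at (x=1, y=3)
  U (up): (x=1, y=3) -> (x=1, y=2)
  L (left): (x=1, y=2) -> (x=0, y=2)
  L (left): blocked, stay at (x=0, y=2)
  D (down): blocked, stay at (x=0, y=2)
  U (up): (x=0, y=2) -> (x=0, y=1)
  D (down): (x=0, y=1) -> (x=0, y=2)
  D (down): blocked, stay at (x=0, y=2)
  R (right): (x=0, y=2) -> (x=1, y=2)
  R (right): blocked, stay at (x=1, y=2)
Final: (x=1, y=2)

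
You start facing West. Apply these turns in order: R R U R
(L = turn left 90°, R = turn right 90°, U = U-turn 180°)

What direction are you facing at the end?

Answer: Final heading: North

Derivation:
Start: West
  R (right (90° clockwise)) -> North
  R (right (90° clockwise)) -> East
  U (U-turn (180°)) -> West
  R (right (90° clockwise)) -> North
Final: North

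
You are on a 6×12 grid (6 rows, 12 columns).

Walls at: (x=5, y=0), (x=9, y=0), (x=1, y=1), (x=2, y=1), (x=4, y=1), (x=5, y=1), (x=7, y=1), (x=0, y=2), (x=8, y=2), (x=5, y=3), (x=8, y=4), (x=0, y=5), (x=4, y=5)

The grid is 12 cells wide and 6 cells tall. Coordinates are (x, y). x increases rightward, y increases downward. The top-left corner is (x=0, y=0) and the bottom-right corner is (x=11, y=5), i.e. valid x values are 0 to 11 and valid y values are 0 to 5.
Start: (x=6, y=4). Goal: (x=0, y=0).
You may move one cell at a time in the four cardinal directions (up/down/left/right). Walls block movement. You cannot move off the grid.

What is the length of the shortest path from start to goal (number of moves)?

Answer: Shortest path length: 10

Derivation:
BFS from (x=6, y=4) until reaching (x=0, y=0):
  Distance 0: (x=6, y=4)
  Distance 1: (x=6, y=3), (x=5, y=4), (x=7, y=4), (x=6, y=5)
  Distance 2: (x=6, y=2), (x=7, y=3), (x=4, y=4), (x=5, y=5), (x=7, y=5)
  Distance 3: (x=6, y=1), (x=5, y=2), (x=7, y=2), (x=4, y=3), (x=8, y=3), (x=3, y=4), (x=8, y=5)
  Distance 4: (x=6, y=0), (x=4, y=2), (x=3, y=3), (x=9, y=3), (x=2, y=4), (x=3, y=5), (x=9, y=5)
  Distance 5: (x=7, y=0), (x=3, y=2), (x=9, y=2), (x=2, y=3), (x=10, y=3), (x=1, y=4), (x=9, y=4), (x=2, y=5), (x=10, y=5)
  Distance 6: (x=8, y=0), (x=3, y=1), (x=9, y=1), (x=2, y=2), (x=10, y=2), (x=1, y=3), (x=11, y=3), (x=0, y=4), (x=10, y=4), (x=1, y=5), (x=11, y=5)
  Distance 7: (x=3, y=0), (x=8, y=1), (x=10, y=1), (x=1, y=2), (x=11, y=2), (x=0, y=3), (x=11, y=4)
  Distance 8: (x=2, y=0), (x=4, y=0), (x=10, y=0), (x=11, y=1)
  Distance 9: (x=1, y=0), (x=11, y=0)
  Distance 10: (x=0, y=0)  <- goal reached here
One shortest path (10 moves): (x=6, y=4) -> (x=5, y=4) -> (x=4, y=4) -> (x=3, y=4) -> (x=3, y=3) -> (x=3, y=2) -> (x=3, y=1) -> (x=3, y=0) -> (x=2, y=0) -> (x=1, y=0) -> (x=0, y=0)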